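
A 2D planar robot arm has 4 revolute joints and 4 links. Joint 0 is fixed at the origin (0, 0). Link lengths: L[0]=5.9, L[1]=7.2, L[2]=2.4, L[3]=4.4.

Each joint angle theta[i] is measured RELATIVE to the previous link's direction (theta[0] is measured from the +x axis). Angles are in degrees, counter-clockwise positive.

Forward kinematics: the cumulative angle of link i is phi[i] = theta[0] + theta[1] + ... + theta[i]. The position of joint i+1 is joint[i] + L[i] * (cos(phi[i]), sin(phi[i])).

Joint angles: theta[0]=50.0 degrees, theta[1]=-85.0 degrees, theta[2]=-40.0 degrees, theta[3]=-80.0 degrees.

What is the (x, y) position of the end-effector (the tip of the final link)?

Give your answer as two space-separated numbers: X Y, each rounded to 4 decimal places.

joint[0] = (0.0000, 0.0000)  (base)
link 0: phi[0] = 50 = 50 deg
  cos(50 deg) = 0.6428, sin(50 deg) = 0.7660
  joint[1] = (0.0000, 0.0000) + 5.9 * (0.6428, 0.7660) = (0.0000 + 3.7924, 0.0000 + 4.5197) = (3.7924, 4.5197)
link 1: phi[1] = 50 + -85 = -35 deg
  cos(-35 deg) = 0.8192, sin(-35 deg) = -0.5736
  joint[2] = (3.7924, 4.5197) + 7.2 * (0.8192, -0.5736) = (3.7924 + 5.8979, 4.5197 + -4.1298) = (9.6903, 0.3899)
link 2: phi[2] = 50 + -85 + -40 = -75 deg
  cos(-75 deg) = 0.2588, sin(-75 deg) = -0.9659
  joint[3] = (9.6903, 0.3899) + 2.4 * (0.2588, -0.9659) = (9.6903 + 0.6212, 0.3899 + -2.3182) = (10.3115, -1.9283)
link 3: phi[3] = 50 + -85 + -40 + -80 = -155 deg
  cos(-155 deg) = -0.9063, sin(-155 deg) = -0.4226
  joint[4] = (10.3115, -1.9283) + 4.4 * (-0.9063, -0.4226) = (10.3115 + -3.9878, -1.9283 + -1.8595) = (6.3238, -3.7878)
End effector: (6.3238, -3.7878)

Answer: 6.3238 -3.7878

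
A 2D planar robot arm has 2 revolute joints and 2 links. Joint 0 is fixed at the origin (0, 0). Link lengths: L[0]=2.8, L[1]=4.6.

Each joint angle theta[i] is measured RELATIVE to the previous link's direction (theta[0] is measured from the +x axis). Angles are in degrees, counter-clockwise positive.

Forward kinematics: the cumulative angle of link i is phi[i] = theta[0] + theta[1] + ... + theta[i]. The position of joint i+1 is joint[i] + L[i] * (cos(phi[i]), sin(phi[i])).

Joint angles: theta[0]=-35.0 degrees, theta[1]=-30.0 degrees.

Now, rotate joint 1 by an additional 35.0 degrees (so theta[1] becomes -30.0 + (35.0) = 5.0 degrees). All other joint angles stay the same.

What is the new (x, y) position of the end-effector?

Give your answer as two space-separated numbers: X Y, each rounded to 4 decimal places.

joint[0] = (0.0000, 0.0000)  (base)
link 0: phi[0] = -35 = -35 deg
  cos(-35 deg) = 0.8192, sin(-35 deg) = -0.5736
  joint[1] = (0.0000, 0.0000) + 2.8 * (0.8192, -0.5736) = (0.0000 + 2.2936, 0.0000 + -1.6060) = (2.2936, -1.6060)
link 1: phi[1] = -35 + 5 = -30 deg
  cos(-30 deg) = 0.8660, sin(-30 deg) = -0.5000
  joint[2] = (2.2936, -1.6060) + 4.6 * (0.8660, -0.5000) = (2.2936 + 3.9837, -1.6060 + -2.3000) = (6.2773, -3.9060)
End effector: (6.2773, -3.9060)

Answer: 6.2773 -3.9060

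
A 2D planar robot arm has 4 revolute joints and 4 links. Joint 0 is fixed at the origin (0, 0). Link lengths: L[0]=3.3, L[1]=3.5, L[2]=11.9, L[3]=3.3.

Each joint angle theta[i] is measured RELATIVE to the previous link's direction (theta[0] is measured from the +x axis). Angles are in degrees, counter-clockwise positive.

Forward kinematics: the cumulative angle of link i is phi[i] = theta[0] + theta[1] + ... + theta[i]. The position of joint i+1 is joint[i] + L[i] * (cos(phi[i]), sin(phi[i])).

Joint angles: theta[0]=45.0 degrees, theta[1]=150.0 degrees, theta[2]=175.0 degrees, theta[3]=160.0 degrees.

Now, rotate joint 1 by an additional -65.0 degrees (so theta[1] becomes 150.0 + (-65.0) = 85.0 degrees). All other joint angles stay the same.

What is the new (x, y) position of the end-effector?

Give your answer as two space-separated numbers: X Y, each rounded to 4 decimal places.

Answer: 6.0552 -1.5457

Derivation:
joint[0] = (0.0000, 0.0000)  (base)
link 0: phi[0] = 45 = 45 deg
  cos(45 deg) = 0.7071, sin(45 deg) = 0.7071
  joint[1] = (0.0000, 0.0000) + 3.3 * (0.7071, 0.7071) = (0.0000 + 2.3335, 0.0000 + 2.3335) = (2.3335, 2.3335)
link 1: phi[1] = 45 + 85 = 130 deg
  cos(130 deg) = -0.6428, sin(130 deg) = 0.7660
  joint[2] = (2.3335, 2.3335) + 3.5 * (-0.6428, 0.7660) = (2.3335 + -2.2498, 2.3335 + 2.6812) = (0.0837, 5.0146)
link 2: phi[2] = 45 + 85 + 175 = 305 deg
  cos(305 deg) = 0.5736, sin(305 deg) = -0.8192
  joint[3] = (0.0837, 5.0146) + 11.9 * (0.5736, -0.8192) = (0.0837 + 6.8256, 5.0146 + -9.7479) = (6.9093, -4.7333)
link 3: phi[3] = 45 + 85 + 175 + 160 = 465 deg
  cos(465 deg) = -0.2588, sin(465 deg) = 0.9659
  joint[4] = (6.9093, -4.7333) + 3.3 * (-0.2588, 0.9659) = (6.9093 + -0.8541, -4.7333 + 3.1876) = (6.0552, -1.5457)
End effector: (6.0552, -1.5457)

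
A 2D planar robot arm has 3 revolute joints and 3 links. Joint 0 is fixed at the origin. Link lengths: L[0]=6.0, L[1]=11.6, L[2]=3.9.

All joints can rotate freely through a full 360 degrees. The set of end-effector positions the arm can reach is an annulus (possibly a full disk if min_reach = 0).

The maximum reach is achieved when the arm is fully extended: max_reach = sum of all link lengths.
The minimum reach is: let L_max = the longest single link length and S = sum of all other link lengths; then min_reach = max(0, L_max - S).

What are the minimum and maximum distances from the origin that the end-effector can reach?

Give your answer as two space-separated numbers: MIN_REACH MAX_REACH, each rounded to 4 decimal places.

Answer: 1.7000 21.5000

Derivation:
Link lengths: [6.0, 11.6, 3.9]
max_reach = 6 + 11.6 + 3.9 = 21.5
L_max = max([6.0, 11.6, 3.9]) = 11.6
S (sum of others) = 21.5 - 11.6 = 9.9
min_reach = max(0, 11.6 - 9.9) = max(0, 1.7) = 1.7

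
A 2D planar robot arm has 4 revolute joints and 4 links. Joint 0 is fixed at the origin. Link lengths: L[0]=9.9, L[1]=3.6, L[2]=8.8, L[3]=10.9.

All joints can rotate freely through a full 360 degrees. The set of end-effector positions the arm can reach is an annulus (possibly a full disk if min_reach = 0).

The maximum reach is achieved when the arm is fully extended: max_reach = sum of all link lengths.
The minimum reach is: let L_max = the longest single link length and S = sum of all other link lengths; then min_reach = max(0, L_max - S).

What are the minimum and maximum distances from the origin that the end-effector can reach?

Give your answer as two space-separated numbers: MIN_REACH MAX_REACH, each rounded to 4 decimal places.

Answer: 0.0000 33.2000

Derivation:
Link lengths: [9.9, 3.6, 8.8, 10.9]
max_reach = 9.9 + 3.6 + 8.8 + 10.9 = 33.2
L_max = max([9.9, 3.6, 8.8, 10.9]) = 10.9
S (sum of others) = 33.2 - 10.9 = 22.3
min_reach = max(0, 10.9 - 22.3) = max(0, -11.4) = 0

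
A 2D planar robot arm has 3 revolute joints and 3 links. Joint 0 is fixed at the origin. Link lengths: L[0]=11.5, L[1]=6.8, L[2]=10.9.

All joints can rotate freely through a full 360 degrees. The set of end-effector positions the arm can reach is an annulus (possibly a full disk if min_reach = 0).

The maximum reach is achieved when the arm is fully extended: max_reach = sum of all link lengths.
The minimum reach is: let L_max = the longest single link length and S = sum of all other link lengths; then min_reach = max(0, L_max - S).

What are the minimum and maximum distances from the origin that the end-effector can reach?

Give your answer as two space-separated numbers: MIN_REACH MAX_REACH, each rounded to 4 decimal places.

Answer: 0.0000 29.2000

Derivation:
Link lengths: [11.5, 6.8, 10.9]
max_reach = 11.5 + 6.8 + 10.9 = 29.2
L_max = max([11.5, 6.8, 10.9]) = 11.5
S (sum of others) = 29.2 - 11.5 = 17.7
min_reach = max(0, 11.5 - 17.7) = max(0, -6.2) = 0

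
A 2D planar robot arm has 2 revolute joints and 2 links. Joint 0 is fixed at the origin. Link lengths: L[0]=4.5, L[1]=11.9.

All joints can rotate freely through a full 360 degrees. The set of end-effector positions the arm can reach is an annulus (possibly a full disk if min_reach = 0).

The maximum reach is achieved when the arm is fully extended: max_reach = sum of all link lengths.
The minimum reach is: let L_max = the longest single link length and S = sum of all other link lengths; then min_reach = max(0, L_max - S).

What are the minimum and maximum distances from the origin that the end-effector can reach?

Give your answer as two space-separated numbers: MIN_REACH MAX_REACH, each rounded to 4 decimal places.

Link lengths: [4.5, 11.9]
max_reach = 4.5 + 11.9 = 16.4
L_max = max([4.5, 11.9]) = 11.9
S (sum of others) = 16.4 - 11.9 = 4.5
min_reach = max(0, 11.9 - 4.5) = max(0, 7.4) = 7.4

Answer: 7.4000 16.4000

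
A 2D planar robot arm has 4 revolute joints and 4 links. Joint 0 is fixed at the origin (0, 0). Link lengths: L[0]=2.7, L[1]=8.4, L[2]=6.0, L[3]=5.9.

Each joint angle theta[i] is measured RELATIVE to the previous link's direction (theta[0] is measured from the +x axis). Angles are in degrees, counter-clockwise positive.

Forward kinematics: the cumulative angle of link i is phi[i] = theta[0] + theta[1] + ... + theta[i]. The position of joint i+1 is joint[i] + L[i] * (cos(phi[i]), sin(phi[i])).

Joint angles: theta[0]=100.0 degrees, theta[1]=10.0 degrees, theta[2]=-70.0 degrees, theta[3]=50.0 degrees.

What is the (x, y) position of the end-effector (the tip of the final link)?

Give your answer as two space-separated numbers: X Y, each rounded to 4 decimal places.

Answer: 1.2544 20.3091

Derivation:
joint[0] = (0.0000, 0.0000)  (base)
link 0: phi[0] = 100 = 100 deg
  cos(100 deg) = -0.1736, sin(100 deg) = 0.9848
  joint[1] = (0.0000, 0.0000) + 2.7 * (-0.1736, 0.9848) = (0.0000 + -0.4689, 0.0000 + 2.6590) = (-0.4689, 2.6590)
link 1: phi[1] = 100 + 10 = 110 deg
  cos(110 deg) = -0.3420, sin(110 deg) = 0.9397
  joint[2] = (-0.4689, 2.6590) + 8.4 * (-0.3420, 0.9397) = (-0.4689 + -2.8730, 2.6590 + 7.8934) = (-3.3418, 10.5524)
link 2: phi[2] = 100 + 10 + -70 = 40 deg
  cos(40 deg) = 0.7660, sin(40 deg) = 0.6428
  joint[3] = (-3.3418, 10.5524) + 6 * (0.7660, 0.6428) = (-3.3418 + 4.5963, 10.5524 + 3.8567) = (1.2544, 14.4091)
link 3: phi[3] = 100 + 10 + -70 + 50 = 90 deg
  cos(90 deg) = 0.0000, sin(90 deg) = 1.0000
  joint[4] = (1.2544, 14.4091) + 5.9 * (0.0000, 1.0000) = (1.2544 + 0.0000, 14.4091 + 5.9000) = (1.2544, 20.3091)
End effector: (1.2544, 20.3091)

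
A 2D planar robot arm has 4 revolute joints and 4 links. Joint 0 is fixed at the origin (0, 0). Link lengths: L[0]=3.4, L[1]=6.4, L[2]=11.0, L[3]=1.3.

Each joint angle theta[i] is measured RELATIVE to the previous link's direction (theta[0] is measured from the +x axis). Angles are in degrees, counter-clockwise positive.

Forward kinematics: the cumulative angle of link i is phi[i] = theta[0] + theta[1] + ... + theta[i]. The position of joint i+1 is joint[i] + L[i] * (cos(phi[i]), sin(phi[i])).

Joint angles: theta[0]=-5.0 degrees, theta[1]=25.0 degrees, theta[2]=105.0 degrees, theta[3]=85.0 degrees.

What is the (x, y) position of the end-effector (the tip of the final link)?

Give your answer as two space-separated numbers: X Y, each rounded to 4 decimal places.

Answer: 1.9659 10.2533

Derivation:
joint[0] = (0.0000, 0.0000)  (base)
link 0: phi[0] = -5 = -5 deg
  cos(-5 deg) = 0.9962, sin(-5 deg) = -0.0872
  joint[1] = (0.0000, 0.0000) + 3.4 * (0.9962, -0.0872) = (0.0000 + 3.3871, 0.0000 + -0.2963) = (3.3871, -0.2963)
link 1: phi[1] = -5 + 25 = 20 deg
  cos(20 deg) = 0.9397, sin(20 deg) = 0.3420
  joint[2] = (3.3871, -0.2963) + 6.4 * (0.9397, 0.3420) = (3.3871 + 6.0140, -0.2963 + 2.1889) = (9.4011, 1.8926)
link 2: phi[2] = -5 + 25 + 105 = 125 deg
  cos(125 deg) = -0.5736, sin(125 deg) = 0.8192
  joint[3] = (9.4011, 1.8926) + 11 * (-0.5736, 0.8192) = (9.4011 + -6.3093, 1.8926 + 9.0107) = (3.0918, 10.9033)
link 3: phi[3] = -5 + 25 + 105 + 85 = 210 deg
  cos(210 deg) = -0.8660, sin(210 deg) = -0.5000
  joint[4] = (3.0918, 10.9033) + 1.3 * (-0.8660, -0.5000) = (3.0918 + -1.1258, 10.9033 + -0.6500) = (1.9659, 10.2533)
End effector: (1.9659, 10.2533)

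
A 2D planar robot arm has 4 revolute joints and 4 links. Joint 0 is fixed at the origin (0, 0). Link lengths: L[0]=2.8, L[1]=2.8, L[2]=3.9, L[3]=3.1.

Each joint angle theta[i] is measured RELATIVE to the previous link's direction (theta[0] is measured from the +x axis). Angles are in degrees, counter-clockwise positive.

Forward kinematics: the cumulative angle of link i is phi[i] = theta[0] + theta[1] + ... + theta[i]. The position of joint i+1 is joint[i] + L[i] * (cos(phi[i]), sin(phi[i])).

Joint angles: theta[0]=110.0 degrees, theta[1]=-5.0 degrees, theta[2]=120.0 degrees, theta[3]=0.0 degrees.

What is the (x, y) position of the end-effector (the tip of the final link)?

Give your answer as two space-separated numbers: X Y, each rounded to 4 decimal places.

joint[0] = (0.0000, 0.0000)  (base)
link 0: phi[0] = 110 = 110 deg
  cos(110 deg) = -0.3420, sin(110 deg) = 0.9397
  joint[1] = (0.0000, 0.0000) + 2.8 * (-0.3420, 0.9397) = (0.0000 + -0.9577, 0.0000 + 2.6311) = (-0.9577, 2.6311)
link 1: phi[1] = 110 + -5 = 105 deg
  cos(105 deg) = -0.2588, sin(105 deg) = 0.9659
  joint[2] = (-0.9577, 2.6311) + 2.8 * (-0.2588, 0.9659) = (-0.9577 + -0.7247, 2.6311 + 2.7046) = (-1.6823, 5.3357)
link 2: phi[2] = 110 + -5 + 120 = 225 deg
  cos(225 deg) = -0.7071, sin(225 deg) = -0.7071
  joint[3] = (-1.6823, 5.3357) + 3.9 * (-0.7071, -0.7071) = (-1.6823 + -2.7577, 5.3357 + -2.7577) = (-4.4401, 2.5780)
link 3: phi[3] = 110 + -5 + 120 + 0 = 225 deg
  cos(225 deg) = -0.7071, sin(225 deg) = -0.7071
  joint[4] = (-4.4401, 2.5780) + 3.1 * (-0.7071, -0.7071) = (-4.4401 + -2.1920, 2.5780 + -2.1920) = (-6.6321, 0.3860)
End effector: (-6.6321, 0.3860)

Answer: -6.6321 0.3860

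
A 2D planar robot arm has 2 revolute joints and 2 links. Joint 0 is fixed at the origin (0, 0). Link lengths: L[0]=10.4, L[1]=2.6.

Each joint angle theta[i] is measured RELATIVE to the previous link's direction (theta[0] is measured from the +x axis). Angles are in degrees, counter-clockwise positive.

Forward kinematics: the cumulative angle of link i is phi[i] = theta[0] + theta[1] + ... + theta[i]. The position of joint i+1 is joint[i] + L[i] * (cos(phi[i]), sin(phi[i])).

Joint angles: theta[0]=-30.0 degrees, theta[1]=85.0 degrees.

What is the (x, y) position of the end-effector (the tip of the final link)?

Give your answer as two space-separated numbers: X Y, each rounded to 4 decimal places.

Answer: 10.4980 -3.0702

Derivation:
joint[0] = (0.0000, 0.0000)  (base)
link 0: phi[0] = -30 = -30 deg
  cos(-30 deg) = 0.8660, sin(-30 deg) = -0.5000
  joint[1] = (0.0000, 0.0000) + 10.4 * (0.8660, -0.5000) = (0.0000 + 9.0067, 0.0000 + -5.2000) = (9.0067, -5.2000)
link 1: phi[1] = -30 + 85 = 55 deg
  cos(55 deg) = 0.5736, sin(55 deg) = 0.8192
  joint[2] = (9.0067, -5.2000) + 2.6 * (0.5736, 0.8192) = (9.0067 + 1.4913, -5.2000 + 2.1298) = (10.4980, -3.0702)
End effector: (10.4980, -3.0702)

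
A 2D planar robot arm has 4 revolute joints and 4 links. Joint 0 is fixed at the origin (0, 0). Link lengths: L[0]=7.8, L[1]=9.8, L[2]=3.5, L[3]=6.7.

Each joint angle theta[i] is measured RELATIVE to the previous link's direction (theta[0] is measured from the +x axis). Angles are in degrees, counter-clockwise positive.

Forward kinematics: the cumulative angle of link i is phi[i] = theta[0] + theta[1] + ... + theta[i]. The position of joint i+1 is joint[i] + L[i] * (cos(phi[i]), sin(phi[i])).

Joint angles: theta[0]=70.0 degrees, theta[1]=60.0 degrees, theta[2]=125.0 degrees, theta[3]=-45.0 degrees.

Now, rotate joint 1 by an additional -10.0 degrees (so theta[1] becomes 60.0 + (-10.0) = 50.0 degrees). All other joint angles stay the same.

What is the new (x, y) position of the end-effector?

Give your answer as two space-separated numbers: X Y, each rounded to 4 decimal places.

joint[0] = (0.0000, 0.0000)  (base)
link 0: phi[0] = 70 = 70 deg
  cos(70 deg) = 0.3420, sin(70 deg) = 0.9397
  joint[1] = (0.0000, 0.0000) + 7.8 * (0.3420, 0.9397) = (0.0000 + 2.6678, 0.0000 + 7.3296) = (2.6678, 7.3296)
link 1: phi[1] = 70 + 50 = 120 deg
  cos(120 deg) = -0.5000, sin(120 deg) = 0.8660
  joint[2] = (2.6678, 7.3296) + 9.8 * (-0.5000, 0.8660) = (2.6678 + -4.9000, 7.3296 + 8.4870) = (-2.2322, 15.8167)
link 2: phi[2] = 70 + 50 + 125 = 245 deg
  cos(245 deg) = -0.4226, sin(245 deg) = -0.9063
  joint[3] = (-2.2322, 15.8167) + 3.5 * (-0.4226, -0.9063) = (-2.2322 + -1.4792, 15.8167 + -3.1721) = (-3.7114, 12.6446)
link 3: phi[3] = 70 + 50 + 125 + -45 = 200 deg
  cos(200 deg) = -0.9397, sin(200 deg) = -0.3420
  joint[4] = (-3.7114, 12.6446) + 6.7 * (-0.9397, -0.3420) = (-3.7114 + -6.2959, 12.6446 + -2.2915) = (-10.0073, 10.3530)
End effector: (-10.0073, 10.3530)

Answer: -10.0073 10.3530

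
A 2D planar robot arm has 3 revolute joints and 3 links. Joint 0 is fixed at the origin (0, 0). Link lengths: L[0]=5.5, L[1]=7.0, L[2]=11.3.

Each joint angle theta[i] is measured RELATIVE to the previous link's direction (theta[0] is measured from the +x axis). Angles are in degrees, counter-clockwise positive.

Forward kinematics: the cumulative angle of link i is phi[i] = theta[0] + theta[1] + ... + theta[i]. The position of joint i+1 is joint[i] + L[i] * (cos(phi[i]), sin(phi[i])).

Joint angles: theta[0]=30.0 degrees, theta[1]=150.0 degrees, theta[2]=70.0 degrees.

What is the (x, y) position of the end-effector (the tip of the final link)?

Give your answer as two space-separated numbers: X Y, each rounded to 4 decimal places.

Answer: -6.1017 -7.8685

Derivation:
joint[0] = (0.0000, 0.0000)  (base)
link 0: phi[0] = 30 = 30 deg
  cos(30 deg) = 0.8660, sin(30 deg) = 0.5000
  joint[1] = (0.0000, 0.0000) + 5.5 * (0.8660, 0.5000) = (0.0000 + 4.7631, 0.0000 + 2.7500) = (4.7631, 2.7500)
link 1: phi[1] = 30 + 150 = 180 deg
  cos(180 deg) = -1.0000, sin(180 deg) = 0.0000
  joint[2] = (4.7631, 2.7500) + 7 * (-1.0000, 0.0000) = (4.7631 + -7.0000, 2.7500 + 0.0000) = (-2.2369, 2.7500)
link 2: phi[2] = 30 + 150 + 70 = 250 deg
  cos(250 deg) = -0.3420, sin(250 deg) = -0.9397
  joint[3] = (-2.2369, 2.7500) + 11.3 * (-0.3420, -0.9397) = (-2.2369 + -3.8648, 2.7500 + -10.6185) = (-6.1017, -7.8685)
End effector: (-6.1017, -7.8685)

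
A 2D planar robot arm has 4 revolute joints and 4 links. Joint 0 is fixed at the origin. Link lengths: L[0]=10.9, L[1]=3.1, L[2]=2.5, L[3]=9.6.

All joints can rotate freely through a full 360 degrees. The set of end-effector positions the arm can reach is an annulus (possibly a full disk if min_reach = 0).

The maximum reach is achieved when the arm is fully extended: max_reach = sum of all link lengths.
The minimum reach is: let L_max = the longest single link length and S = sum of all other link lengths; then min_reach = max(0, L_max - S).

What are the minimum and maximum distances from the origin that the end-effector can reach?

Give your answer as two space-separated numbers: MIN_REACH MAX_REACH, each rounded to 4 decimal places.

Answer: 0.0000 26.1000

Derivation:
Link lengths: [10.9, 3.1, 2.5, 9.6]
max_reach = 10.9 + 3.1 + 2.5 + 9.6 = 26.1
L_max = max([10.9, 3.1, 2.5, 9.6]) = 10.9
S (sum of others) = 26.1 - 10.9 = 15.2
min_reach = max(0, 10.9 - 15.2) = max(0, -4.3) = 0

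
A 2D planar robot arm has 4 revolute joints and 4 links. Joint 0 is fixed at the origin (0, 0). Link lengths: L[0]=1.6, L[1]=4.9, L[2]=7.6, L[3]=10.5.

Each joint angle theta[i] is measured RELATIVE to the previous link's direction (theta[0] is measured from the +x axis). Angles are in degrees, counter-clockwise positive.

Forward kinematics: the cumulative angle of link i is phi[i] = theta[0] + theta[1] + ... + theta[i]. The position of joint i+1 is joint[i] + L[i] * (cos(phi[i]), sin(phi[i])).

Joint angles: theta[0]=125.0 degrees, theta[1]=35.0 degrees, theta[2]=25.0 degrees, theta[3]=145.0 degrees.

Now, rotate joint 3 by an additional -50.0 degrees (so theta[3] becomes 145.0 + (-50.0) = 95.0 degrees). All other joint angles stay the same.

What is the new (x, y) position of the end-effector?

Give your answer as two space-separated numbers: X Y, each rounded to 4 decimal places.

joint[0] = (0.0000, 0.0000)  (base)
link 0: phi[0] = 125 = 125 deg
  cos(125 deg) = -0.5736, sin(125 deg) = 0.8192
  joint[1] = (0.0000, 0.0000) + 1.6 * (-0.5736, 0.8192) = (0.0000 + -0.9177, 0.0000 + 1.3106) = (-0.9177, 1.3106)
link 1: phi[1] = 125 + 35 = 160 deg
  cos(160 deg) = -0.9397, sin(160 deg) = 0.3420
  joint[2] = (-0.9177, 1.3106) + 4.9 * (-0.9397, 0.3420) = (-0.9177 + -4.6045, 1.3106 + 1.6759) = (-5.5222, 2.9865)
link 2: phi[2] = 125 + 35 + 25 = 185 deg
  cos(185 deg) = -0.9962, sin(185 deg) = -0.0872
  joint[3] = (-5.5222, 2.9865) + 7.6 * (-0.9962, -0.0872) = (-5.5222 + -7.5711, 2.9865 + -0.6624) = (-13.0933, 2.3242)
link 3: phi[3] = 125 + 35 + 25 + 95 = 280 deg
  cos(280 deg) = 0.1736, sin(280 deg) = -0.9848
  joint[4] = (-13.0933, 2.3242) + 10.5 * (0.1736, -0.9848) = (-13.0933 + 1.8233, 2.3242 + -10.3405) = (-11.2700, -8.0163)
End effector: (-11.2700, -8.0163)

Answer: -11.2700 -8.0163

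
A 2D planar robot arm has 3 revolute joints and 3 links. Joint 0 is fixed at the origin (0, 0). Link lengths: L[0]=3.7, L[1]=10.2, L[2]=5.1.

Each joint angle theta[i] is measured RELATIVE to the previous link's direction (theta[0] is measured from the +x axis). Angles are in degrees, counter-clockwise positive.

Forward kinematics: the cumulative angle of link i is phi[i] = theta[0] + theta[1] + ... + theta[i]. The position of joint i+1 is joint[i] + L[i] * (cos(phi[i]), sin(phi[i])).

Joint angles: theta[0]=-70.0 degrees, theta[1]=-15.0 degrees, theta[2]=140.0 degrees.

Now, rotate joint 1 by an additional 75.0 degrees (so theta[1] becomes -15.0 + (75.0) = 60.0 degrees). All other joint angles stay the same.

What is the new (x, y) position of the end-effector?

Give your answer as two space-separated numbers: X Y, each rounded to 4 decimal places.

Answer: 8.0323 -1.3412

Derivation:
joint[0] = (0.0000, 0.0000)  (base)
link 0: phi[0] = -70 = -70 deg
  cos(-70 deg) = 0.3420, sin(-70 deg) = -0.9397
  joint[1] = (0.0000, 0.0000) + 3.7 * (0.3420, -0.9397) = (0.0000 + 1.2655, 0.0000 + -3.4769) = (1.2655, -3.4769)
link 1: phi[1] = -70 + 60 = -10 deg
  cos(-10 deg) = 0.9848, sin(-10 deg) = -0.1736
  joint[2] = (1.2655, -3.4769) + 10.2 * (0.9848, -0.1736) = (1.2655 + 10.0450, -3.4769 + -1.7712) = (11.3105, -5.2481)
link 2: phi[2] = -70 + 60 + 140 = 130 deg
  cos(130 deg) = -0.6428, sin(130 deg) = 0.7660
  joint[3] = (11.3105, -5.2481) + 5.1 * (-0.6428, 0.7660) = (11.3105 + -3.2782, -5.2481 + 3.9068) = (8.0323, -1.3412)
End effector: (8.0323, -1.3412)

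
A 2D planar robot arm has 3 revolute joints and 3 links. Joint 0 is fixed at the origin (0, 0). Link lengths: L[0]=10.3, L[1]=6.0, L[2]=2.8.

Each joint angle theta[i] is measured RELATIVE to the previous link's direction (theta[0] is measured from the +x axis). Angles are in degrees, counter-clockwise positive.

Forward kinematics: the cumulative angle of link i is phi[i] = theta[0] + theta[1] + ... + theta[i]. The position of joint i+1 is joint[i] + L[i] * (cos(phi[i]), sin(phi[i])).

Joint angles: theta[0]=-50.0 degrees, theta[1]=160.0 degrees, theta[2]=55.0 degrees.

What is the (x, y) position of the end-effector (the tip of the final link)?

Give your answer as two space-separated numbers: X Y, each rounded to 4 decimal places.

joint[0] = (0.0000, 0.0000)  (base)
link 0: phi[0] = -50 = -50 deg
  cos(-50 deg) = 0.6428, sin(-50 deg) = -0.7660
  joint[1] = (0.0000, 0.0000) + 10.3 * (0.6428, -0.7660) = (0.0000 + 6.6207, 0.0000 + -7.8903) = (6.6207, -7.8903)
link 1: phi[1] = -50 + 160 = 110 deg
  cos(110 deg) = -0.3420, sin(110 deg) = 0.9397
  joint[2] = (6.6207, -7.8903) + 6 * (-0.3420, 0.9397) = (6.6207 + -2.0521, -7.8903 + 5.6382) = (4.5686, -2.2521)
link 2: phi[2] = -50 + 160 + 55 = 165 deg
  cos(165 deg) = -0.9659, sin(165 deg) = 0.2588
  joint[3] = (4.5686, -2.2521) + 2.8 * (-0.9659, 0.2588) = (4.5686 + -2.7046, -2.2521 + 0.7247) = (1.8640, -1.5274)
End effector: (1.8640, -1.5274)

Answer: 1.8640 -1.5274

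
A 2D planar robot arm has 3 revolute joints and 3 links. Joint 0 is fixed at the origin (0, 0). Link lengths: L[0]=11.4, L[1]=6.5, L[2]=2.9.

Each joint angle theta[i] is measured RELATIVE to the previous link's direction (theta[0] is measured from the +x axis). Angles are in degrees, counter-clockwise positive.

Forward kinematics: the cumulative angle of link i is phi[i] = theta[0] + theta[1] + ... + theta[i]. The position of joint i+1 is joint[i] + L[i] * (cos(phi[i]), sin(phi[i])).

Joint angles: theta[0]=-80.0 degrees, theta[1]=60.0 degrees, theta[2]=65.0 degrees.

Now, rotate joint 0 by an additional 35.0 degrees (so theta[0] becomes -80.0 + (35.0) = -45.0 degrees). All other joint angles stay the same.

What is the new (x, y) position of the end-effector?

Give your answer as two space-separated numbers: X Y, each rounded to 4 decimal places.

joint[0] = (0.0000, 0.0000)  (base)
link 0: phi[0] = -45 = -45 deg
  cos(-45 deg) = 0.7071, sin(-45 deg) = -0.7071
  joint[1] = (0.0000, 0.0000) + 11.4 * (0.7071, -0.7071) = (0.0000 + 8.0610, 0.0000 + -8.0610) = (8.0610, -8.0610)
link 1: phi[1] = -45 + 60 = 15 deg
  cos(15 deg) = 0.9659, sin(15 deg) = 0.2588
  joint[2] = (8.0610, -8.0610) + 6.5 * (0.9659, 0.2588) = (8.0610 + 6.2785, -8.0610 + 1.6823) = (14.3395, -6.3787)
link 2: phi[2] = -45 + 60 + 65 = 80 deg
  cos(80 deg) = 0.1736, sin(80 deg) = 0.9848
  joint[3] = (14.3395, -6.3787) + 2.9 * (0.1736, 0.9848) = (14.3395 + 0.5036, -6.3787 + 2.8559) = (14.8431, -3.5228)
End effector: (14.8431, -3.5228)

Answer: 14.8431 -3.5228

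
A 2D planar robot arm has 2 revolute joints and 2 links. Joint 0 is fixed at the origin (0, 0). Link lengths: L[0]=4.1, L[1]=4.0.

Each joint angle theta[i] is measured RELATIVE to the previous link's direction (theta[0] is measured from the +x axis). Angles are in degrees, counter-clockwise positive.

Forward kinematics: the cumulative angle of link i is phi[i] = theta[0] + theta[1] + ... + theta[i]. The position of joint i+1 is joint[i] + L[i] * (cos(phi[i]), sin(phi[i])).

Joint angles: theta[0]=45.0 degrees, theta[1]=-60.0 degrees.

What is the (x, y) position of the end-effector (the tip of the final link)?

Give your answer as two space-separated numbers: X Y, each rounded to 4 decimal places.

Answer: 6.7628 1.8639

Derivation:
joint[0] = (0.0000, 0.0000)  (base)
link 0: phi[0] = 45 = 45 deg
  cos(45 deg) = 0.7071, sin(45 deg) = 0.7071
  joint[1] = (0.0000, 0.0000) + 4.1 * (0.7071, 0.7071) = (0.0000 + 2.8991, 0.0000 + 2.8991) = (2.8991, 2.8991)
link 1: phi[1] = 45 + -60 = -15 deg
  cos(-15 deg) = 0.9659, sin(-15 deg) = -0.2588
  joint[2] = (2.8991, 2.8991) + 4 * (0.9659, -0.2588) = (2.8991 + 3.8637, 2.8991 + -1.0353) = (6.7628, 1.8639)
End effector: (6.7628, 1.8639)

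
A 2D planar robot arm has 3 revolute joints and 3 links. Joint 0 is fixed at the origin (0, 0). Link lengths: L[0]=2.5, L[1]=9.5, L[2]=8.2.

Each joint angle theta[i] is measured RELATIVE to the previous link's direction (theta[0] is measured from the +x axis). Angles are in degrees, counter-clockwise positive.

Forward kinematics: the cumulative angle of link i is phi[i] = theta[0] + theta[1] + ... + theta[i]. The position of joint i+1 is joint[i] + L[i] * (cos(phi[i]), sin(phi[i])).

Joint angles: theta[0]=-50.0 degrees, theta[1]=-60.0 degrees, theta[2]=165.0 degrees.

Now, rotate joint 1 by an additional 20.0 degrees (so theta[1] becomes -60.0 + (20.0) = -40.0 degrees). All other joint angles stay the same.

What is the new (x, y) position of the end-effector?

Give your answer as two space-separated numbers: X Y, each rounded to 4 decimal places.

Answer: 3.7293 -3.4945

Derivation:
joint[0] = (0.0000, 0.0000)  (base)
link 0: phi[0] = -50 = -50 deg
  cos(-50 deg) = 0.6428, sin(-50 deg) = -0.7660
  joint[1] = (0.0000, 0.0000) + 2.5 * (0.6428, -0.7660) = (0.0000 + 1.6070, 0.0000 + -1.9151) = (1.6070, -1.9151)
link 1: phi[1] = -50 + -40 = -90 deg
  cos(-90 deg) = 0.0000, sin(-90 deg) = -1.0000
  joint[2] = (1.6070, -1.9151) + 9.5 * (0.0000, -1.0000) = (1.6070 + 0.0000, -1.9151 + -9.5000) = (1.6070, -11.4151)
link 2: phi[2] = -50 + -40 + 165 = 75 deg
  cos(75 deg) = 0.2588, sin(75 deg) = 0.9659
  joint[3] = (1.6070, -11.4151) + 8.2 * (0.2588, 0.9659) = (1.6070 + 2.1223, -11.4151 + 7.9206) = (3.7293, -3.4945)
End effector: (3.7293, -3.4945)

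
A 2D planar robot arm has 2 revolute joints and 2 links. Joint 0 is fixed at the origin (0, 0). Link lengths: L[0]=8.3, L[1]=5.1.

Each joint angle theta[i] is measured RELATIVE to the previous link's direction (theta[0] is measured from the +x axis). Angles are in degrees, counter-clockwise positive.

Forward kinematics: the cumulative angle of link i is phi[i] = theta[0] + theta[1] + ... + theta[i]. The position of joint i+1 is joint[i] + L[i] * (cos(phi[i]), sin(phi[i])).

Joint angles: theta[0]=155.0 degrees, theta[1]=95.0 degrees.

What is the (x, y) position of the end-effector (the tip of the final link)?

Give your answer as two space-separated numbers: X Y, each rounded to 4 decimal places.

joint[0] = (0.0000, 0.0000)  (base)
link 0: phi[0] = 155 = 155 deg
  cos(155 deg) = -0.9063, sin(155 deg) = 0.4226
  joint[1] = (0.0000, 0.0000) + 8.3 * (-0.9063, 0.4226) = (0.0000 + -7.5224, 0.0000 + 3.5077) = (-7.5224, 3.5077)
link 1: phi[1] = 155 + 95 = 250 deg
  cos(250 deg) = -0.3420, sin(250 deg) = -0.9397
  joint[2] = (-7.5224, 3.5077) + 5.1 * (-0.3420, -0.9397) = (-7.5224 + -1.7443, 3.5077 + -4.7924) = (-9.2667, -1.2847)
End effector: (-9.2667, -1.2847)

Answer: -9.2667 -1.2847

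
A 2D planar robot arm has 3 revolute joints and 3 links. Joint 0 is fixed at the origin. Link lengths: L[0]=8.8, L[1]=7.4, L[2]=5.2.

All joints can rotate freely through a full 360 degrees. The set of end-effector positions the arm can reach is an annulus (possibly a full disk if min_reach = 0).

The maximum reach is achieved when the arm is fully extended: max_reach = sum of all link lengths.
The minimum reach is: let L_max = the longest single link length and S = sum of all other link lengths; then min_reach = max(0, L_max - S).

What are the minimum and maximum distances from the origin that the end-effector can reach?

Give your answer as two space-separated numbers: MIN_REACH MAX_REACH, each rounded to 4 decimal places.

Link lengths: [8.8, 7.4, 5.2]
max_reach = 8.8 + 7.4 + 5.2 = 21.4
L_max = max([8.8, 7.4, 5.2]) = 8.8
S (sum of others) = 21.4 - 8.8 = 12.6
min_reach = max(0, 8.8 - 12.6) = max(0, -3.8) = 0

Answer: 0.0000 21.4000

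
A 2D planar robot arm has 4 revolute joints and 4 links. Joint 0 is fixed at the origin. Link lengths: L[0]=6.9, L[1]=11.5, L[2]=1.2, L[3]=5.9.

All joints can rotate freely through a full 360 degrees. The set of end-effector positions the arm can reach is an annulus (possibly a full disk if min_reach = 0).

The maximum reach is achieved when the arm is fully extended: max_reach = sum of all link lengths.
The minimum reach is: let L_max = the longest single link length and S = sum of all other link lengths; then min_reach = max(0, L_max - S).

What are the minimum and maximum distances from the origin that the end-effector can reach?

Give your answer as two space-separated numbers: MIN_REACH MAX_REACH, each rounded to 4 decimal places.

Link lengths: [6.9, 11.5, 1.2, 5.9]
max_reach = 6.9 + 11.5 + 1.2 + 5.9 = 25.5
L_max = max([6.9, 11.5, 1.2, 5.9]) = 11.5
S (sum of others) = 25.5 - 11.5 = 14
min_reach = max(0, 11.5 - 14) = max(0, -2.5) = 0

Answer: 0.0000 25.5000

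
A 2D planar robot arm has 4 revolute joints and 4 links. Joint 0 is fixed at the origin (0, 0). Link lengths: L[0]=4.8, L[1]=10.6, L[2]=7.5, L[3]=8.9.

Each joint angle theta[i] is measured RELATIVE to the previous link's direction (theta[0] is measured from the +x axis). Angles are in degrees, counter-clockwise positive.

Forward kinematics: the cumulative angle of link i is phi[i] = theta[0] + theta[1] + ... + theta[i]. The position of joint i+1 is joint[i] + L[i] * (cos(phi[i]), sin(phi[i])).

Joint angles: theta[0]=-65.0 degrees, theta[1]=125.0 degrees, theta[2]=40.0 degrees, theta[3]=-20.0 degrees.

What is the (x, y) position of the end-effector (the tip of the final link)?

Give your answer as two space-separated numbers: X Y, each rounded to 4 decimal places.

joint[0] = (0.0000, 0.0000)  (base)
link 0: phi[0] = -65 = -65 deg
  cos(-65 deg) = 0.4226, sin(-65 deg) = -0.9063
  joint[1] = (0.0000, 0.0000) + 4.8 * (0.4226, -0.9063) = (0.0000 + 2.0286, 0.0000 + -4.3503) = (2.0286, -4.3503)
link 1: phi[1] = -65 + 125 = 60 deg
  cos(60 deg) = 0.5000, sin(60 deg) = 0.8660
  joint[2] = (2.0286, -4.3503) + 10.6 * (0.5000, 0.8660) = (2.0286 + 5.3000, -4.3503 + 9.1799) = (7.3286, 4.8296)
link 2: phi[2] = -65 + 125 + 40 = 100 deg
  cos(100 deg) = -0.1736, sin(100 deg) = 0.9848
  joint[3] = (7.3286, 4.8296) + 7.5 * (-0.1736, 0.9848) = (7.3286 + -1.3024, 4.8296 + 7.3861) = (6.0262, 12.2157)
link 3: phi[3] = -65 + 125 + 40 + -20 = 80 deg
  cos(80 deg) = 0.1736, sin(80 deg) = 0.9848
  joint[4] = (6.0262, 12.2157) + 8.9 * (0.1736, 0.9848) = (6.0262 + 1.5455, 12.2157 + 8.7648) = (7.5717, 20.9804)
End effector: (7.5717, 20.9804)

Answer: 7.5717 20.9804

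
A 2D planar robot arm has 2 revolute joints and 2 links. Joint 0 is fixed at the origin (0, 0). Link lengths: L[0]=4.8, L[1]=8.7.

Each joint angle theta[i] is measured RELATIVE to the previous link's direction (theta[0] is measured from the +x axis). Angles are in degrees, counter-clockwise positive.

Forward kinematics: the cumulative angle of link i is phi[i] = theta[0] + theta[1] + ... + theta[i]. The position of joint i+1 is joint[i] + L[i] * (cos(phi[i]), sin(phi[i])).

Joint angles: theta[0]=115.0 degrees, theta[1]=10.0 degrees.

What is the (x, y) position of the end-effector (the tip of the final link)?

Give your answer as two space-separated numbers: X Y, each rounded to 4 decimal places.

Answer: -7.0187 11.4769

Derivation:
joint[0] = (0.0000, 0.0000)  (base)
link 0: phi[0] = 115 = 115 deg
  cos(115 deg) = -0.4226, sin(115 deg) = 0.9063
  joint[1] = (0.0000, 0.0000) + 4.8 * (-0.4226, 0.9063) = (0.0000 + -2.0286, 0.0000 + 4.3503) = (-2.0286, 4.3503)
link 1: phi[1] = 115 + 10 = 125 deg
  cos(125 deg) = -0.5736, sin(125 deg) = 0.8192
  joint[2] = (-2.0286, 4.3503) + 8.7 * (-0.5736, 0.8192) = (-2.0286 + -4.9901, 4.3503 + 7.1266) = (-7.0187, 11.4769)
End effector: (-7.0187, 11.4769)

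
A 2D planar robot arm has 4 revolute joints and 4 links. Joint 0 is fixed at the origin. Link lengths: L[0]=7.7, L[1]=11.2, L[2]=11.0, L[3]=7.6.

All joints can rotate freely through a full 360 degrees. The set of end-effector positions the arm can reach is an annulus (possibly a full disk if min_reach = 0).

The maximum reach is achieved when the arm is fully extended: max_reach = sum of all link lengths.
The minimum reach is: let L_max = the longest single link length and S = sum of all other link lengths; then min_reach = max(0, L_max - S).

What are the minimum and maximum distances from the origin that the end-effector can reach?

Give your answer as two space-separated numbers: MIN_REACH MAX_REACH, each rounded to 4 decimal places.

Link lengths: [7.7, 11.2, 11.0, 7.6]
max_reach = 7.7 + 11.2 + 11 + 7.6 = 37.5
L_max = max([7.7, 11.2, 11.0, 7.6]) = 11.2
S (sum of others) = 37.5 - 11.2 = 26.3
min_reach = max(0, 11.2 - 26.3) = max(0, -15.1) = 0

Answer: 0.0000 37.5000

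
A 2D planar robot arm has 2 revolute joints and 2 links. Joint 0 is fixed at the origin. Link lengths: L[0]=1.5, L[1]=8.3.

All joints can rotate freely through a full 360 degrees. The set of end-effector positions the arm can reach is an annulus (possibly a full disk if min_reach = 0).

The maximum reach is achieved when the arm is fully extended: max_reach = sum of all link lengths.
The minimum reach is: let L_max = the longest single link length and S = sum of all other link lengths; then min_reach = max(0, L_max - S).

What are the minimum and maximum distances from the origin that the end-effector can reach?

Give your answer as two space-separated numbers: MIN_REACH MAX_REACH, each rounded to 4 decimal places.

Answer: 6.8000 9.8000

Derivation:
Link lengths: [1.5, 8.3]
max_reach = 1.5 + 8.3 = 9.8
L_max = max([1.5, 8.3]) = 8.3
S (sum of others) = 9.8 - 8.3 = 1.5
min_reach = max(0, 8.3 - 1.5) = max(0, 6.8) = 6.8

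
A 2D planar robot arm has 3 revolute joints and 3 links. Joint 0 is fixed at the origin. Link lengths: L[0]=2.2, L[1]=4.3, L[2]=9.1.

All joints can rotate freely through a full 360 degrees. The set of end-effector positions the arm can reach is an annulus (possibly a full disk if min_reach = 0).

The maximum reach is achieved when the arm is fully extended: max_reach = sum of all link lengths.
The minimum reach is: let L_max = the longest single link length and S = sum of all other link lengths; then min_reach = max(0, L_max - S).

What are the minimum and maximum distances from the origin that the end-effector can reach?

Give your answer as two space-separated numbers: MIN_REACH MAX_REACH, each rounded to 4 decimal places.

Link lengths: [2.2, 4.3, 9.1]
max_reach = 2.2 + 4.3 + 9.1 = 15.6
L_max = max([2.2, 4.3, 9.1]) = 9.1
S (sum of others) = 15.6 - 9.1 = 6.5
min_reach = max(0, 9.1 - 6.5) = max(0, 2.6) = 2.6

Answer: 2.6000 15.6000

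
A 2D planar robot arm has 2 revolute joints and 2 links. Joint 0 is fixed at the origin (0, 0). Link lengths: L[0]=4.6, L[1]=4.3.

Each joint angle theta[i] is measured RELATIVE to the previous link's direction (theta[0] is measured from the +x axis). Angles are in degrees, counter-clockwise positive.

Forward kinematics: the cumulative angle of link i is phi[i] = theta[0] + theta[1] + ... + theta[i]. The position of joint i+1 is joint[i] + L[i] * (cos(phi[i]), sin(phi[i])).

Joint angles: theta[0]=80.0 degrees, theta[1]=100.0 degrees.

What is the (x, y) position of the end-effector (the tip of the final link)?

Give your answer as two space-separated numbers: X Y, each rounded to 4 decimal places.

Answer: -3.5012 4.5301

Derivation:
joint[0] = (0.0000, 0.0000)  (base)
link 0: phi[0] = 80 = 80 deg
  cos(80 deg) = 0.1736, sin(80 deg) = 0.9848
  joint[1] = (0.0000, 0.0000) + 4.6 * (0.1736, 0.9848) = (0.0000 + 0.7988, 0.0000 + 4.5301) = (0.7988, 4.5301)
link 1: phi[1] = 80 + 100 = 180 deg
  cos(180 deg) = -1.0000, sin(180 deg) = 0.0000
  joint[2] = (0.7988, 4.5301) + 4.3 * (-1.0000, 0.0000) = (0.7988 + -4.3000, 4.5301 + 0.0000) = (-3.5012, 4.5301)
End effector: (-3.5012, 4.5301)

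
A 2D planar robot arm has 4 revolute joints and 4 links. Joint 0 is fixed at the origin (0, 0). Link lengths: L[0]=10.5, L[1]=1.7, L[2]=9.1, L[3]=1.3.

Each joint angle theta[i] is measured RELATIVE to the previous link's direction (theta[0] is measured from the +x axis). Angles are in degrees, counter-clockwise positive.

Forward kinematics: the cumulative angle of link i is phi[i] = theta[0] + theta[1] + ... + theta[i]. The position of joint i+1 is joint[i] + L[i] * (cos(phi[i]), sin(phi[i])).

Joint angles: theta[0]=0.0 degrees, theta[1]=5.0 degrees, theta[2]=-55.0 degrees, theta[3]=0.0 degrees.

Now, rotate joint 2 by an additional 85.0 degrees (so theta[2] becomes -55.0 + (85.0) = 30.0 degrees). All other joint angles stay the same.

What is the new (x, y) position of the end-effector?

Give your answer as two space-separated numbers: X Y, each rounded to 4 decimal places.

Answer: 20.7127 6.1134

Derivation:
joint[0] = (0.0000, 0.0000)  (base)
link 0: phi[0] = 0 = 0 deg
  cos(0 deg) = 1.0000, sin(0 deg) = 0.0000
  joint[1] = (0.0000, 0.0000) + 10.5 * (1.0000, 0.0000) = (0.0000 + 10.5000, 0.0000 + 0.0000) = (10.5000, 0.0000)
link 1: phi[1] = 0 + 5 = 5 deg
  cos(5 deg) = 0.9962, sin(5 deg) = 0.0872
  joint[2] = (10.5000, 0.0000) + 1.7 * (0.9962, 0.0872) = (10.5000 + 1.6935, 0.0000 + 0.1482) = (12.1935, 0.1482)
link 2: phi[2] = 0 + 5 + 30 = 35 deg
  cos(35 deg) = 0.8192, sin(35 deg) = 0.5736
  joint[3] = (12.1935, 0.1482) + 9.1 * (0.8192, 0.5736) = (12.1935 + 7.4543, 0.1482 + 5.2195) = (19.6478, 5.3677)
link 3: phi[3] = 0 + 5 + 30 + 0 = 35 deg
  cos(35 deg) = 0.8192, sin(35 deg) = 0.5736
  joint[4] = (19.6478, 5.3677) + 1.3 * (0.8192, 0.5736) = (19.6478 + 1.0649, 5.3677 + 0.7456) = (20.7127, 6.1134)
End effector: (20.7127, 6.1134)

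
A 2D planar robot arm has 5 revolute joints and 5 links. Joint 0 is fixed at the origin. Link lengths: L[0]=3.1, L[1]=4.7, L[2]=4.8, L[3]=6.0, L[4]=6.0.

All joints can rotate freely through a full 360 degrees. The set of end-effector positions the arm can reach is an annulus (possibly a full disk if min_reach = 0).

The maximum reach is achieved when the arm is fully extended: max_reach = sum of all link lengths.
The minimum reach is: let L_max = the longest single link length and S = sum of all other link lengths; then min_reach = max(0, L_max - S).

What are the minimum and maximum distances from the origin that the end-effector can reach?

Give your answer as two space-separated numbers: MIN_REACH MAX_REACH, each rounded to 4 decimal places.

Answer: 0.0000 24.6000

Derivation:
Link lengths: [3.1, 4.7, 4.8, 6.0, 6.0]
max_reach = 3.1 + 4.7 + 4.8 + 6 + 6 = 24.6
L_max = max([3.1, 4.7, 4.8, 6.0, 6.0]) = 6
S (sum of others) = 24.6 - 6 = 18.6
min_reach = max(0, 6 - 18.6) = max(0, -12.6) = 0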